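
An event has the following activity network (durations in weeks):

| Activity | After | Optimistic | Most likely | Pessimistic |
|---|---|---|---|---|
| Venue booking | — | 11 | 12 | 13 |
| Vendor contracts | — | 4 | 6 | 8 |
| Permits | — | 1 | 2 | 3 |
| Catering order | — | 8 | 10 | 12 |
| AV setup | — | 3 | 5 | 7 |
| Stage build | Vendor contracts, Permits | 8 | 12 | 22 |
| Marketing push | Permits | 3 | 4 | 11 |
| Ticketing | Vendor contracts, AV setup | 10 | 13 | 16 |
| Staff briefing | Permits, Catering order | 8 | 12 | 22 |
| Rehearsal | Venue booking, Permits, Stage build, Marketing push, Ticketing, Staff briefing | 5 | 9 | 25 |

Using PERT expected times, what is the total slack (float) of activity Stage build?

4 weeks

te_Venue booking = (11 + 4·12 + 13)/6 = 72/6 = 12
te_Vendor contracts = (4 + 4·6 + 8)/6 = 36/6 = 6
te_Permits = (1 + 4·2 + 3)/6 = 12/6 = 2
te_Catering order = (8 + 4·10 + 12)/6 = 60/6 = 10
te_AV setup = (3 + 4·5 + 7)/6 = 30/6 = 5
te_Stage build = (8 + 4·12 + 22)/6 = 78/6 = 13
te_Marketing push = (3 + 4·4 + 11)/6 = 30/6 = 5
te_Ticketing = (10 + 4·13 + 16)/6 = 78/6 = 13
te_Staff briefing = (8 + 4·12 + 22)/6 = 78/6 = 13
te_Rehearsal = (5 + 4·9 + 25)/6 = 66/6 = 11

Forward pass:
ES_Venue booking = 0; EF_Venue booking = 12
ES_Vendor contracts = 0; EF_Vendor contracts = 6
ES_Permits = 0; EF_Permits = 2
ES_Catering order = 0; EF_Catering order = 10
ES_AV setup = 0; EF_AV setup = 5
ES_Stage build = max(EF_Vendor contracts=6, EF_Permits=2) = 6; EF_Stage build = 6+13 = 19
ES_Marketing push = 2; EF_Marketing push = 2+5 = 7
ES_Ticketing = max(EF_Vendor contracts=6, EF_AV setup=5) = 6; EF_Ticketing = 6+13 = 19
ES_Staff briefing = max(EF_Permits=2, EF_Catering order=10) = 10; EF_Staff briefing = 10+13 = 23
ES_Rehearsal = max(EF_Venue booking=12, EF_Permits=2, EF_Stage build=19, EF_Marketing push=7, EF_Ticketing=19, EF_Staff briefing=23) = 23; EF_Rehearsal = 23+11 = 34
Expected project duration μ = 34 weeks. Critical path: Catering order → Staff briefing → Rehearsal.

Backward pass:
LF_Rehearsal = 34; LS_Rehearsal = 34−11 = 23
LF_Staff briefing = LS_Rehearsal = 23; LS_Staff briefing = 23−13 = 10
LF_Ticketing = LS_Rehearsal = 23; LS_Ticketing = 23−13 = 10
LF_Marketing push = LS_Rehearsal = 23; LS_Marketing push = 23−5 = 18
LF_Stage build = LS_Rehearsal = 23; LS_Stage build = 23−13 = 10
LF_AV setup = LS_Ticketing = 10; LS_AV setup = 10−5 = 5
LF_Catering order = LS_Staff briefing = 10; LS_Catering order = 10−10 = 0
LF_Permits = min(LS_Stage build=10, LS_Marketing push=18, LS_Staff briefing=10, LS_Rehearsal=23) = 10; LS_Permits = 10−2 = 8
LF_Vendor contracts = min(LS_Stage build=10, LS_Ticketing=10) = 10; LS_Vendor contracts = 10−6 = 4
LF_Venue booking = LS_Rehearsal = 23; LS_Venue booking = 23−12 = 11
Slack_Stage build = LS_Stage build − ES_Stage build = 10 − 6 = 4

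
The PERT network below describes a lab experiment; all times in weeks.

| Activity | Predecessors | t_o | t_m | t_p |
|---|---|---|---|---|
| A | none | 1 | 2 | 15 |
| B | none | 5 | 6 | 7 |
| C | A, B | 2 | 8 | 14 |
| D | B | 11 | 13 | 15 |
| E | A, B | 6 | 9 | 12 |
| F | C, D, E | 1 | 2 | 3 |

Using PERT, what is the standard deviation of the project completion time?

te_A = (1 + 4·2 + 15)/6 = 24/6 = 4; σ²_A = ((15−1)/6)² = 5.444
te_B = (5 + 4·6 + 7)/6 = 36/6 = 6; σ²_B = ((7−5)/6)² = 0.111
te_C = (2 + 4·8 + 14)/6 = 48/6 = 8; σ²_C = ((14−2)/6)² = 4.000
te_D = (11 + 4·13 + 15)/6 = 78/6 = 13; σ²_D = ((15−11)/6)² = 0.444
te_E = (6 + 4·9 + 12)/6 = 54/6 = 9; σ²_E = ((12−6)/6)² = 1.000
te_F = (1 + 4·2 + 3)/6 = 12/6 = 2; σ²_F = ((3−1)/6)² = 0.111

Forward pass:
ES_A = 0; EF_A = 4
ES_B = 0; EF_B = 6
ES_C = max(EF_A=4, EF_B=6) = 6; EF_C = 6+8 = 14
ES_D = 6; EF_D = 6+13 = 19
ES_E = max(EF_A=4, EF_B=6) = 6; EF_E = 6+9 = 15
ES_F = max(EF_C=14, EF_D=19, EF_E=15) = 19; EF_F = 19+2 = 21
Expected project duration μ = 21 weeks. Critical path: B → D → F.

Variance along critical path = 0.111 + 0.444 + 0.111 = 0.667
σ = √0.667 = 0.816 weeks

0.82 weeks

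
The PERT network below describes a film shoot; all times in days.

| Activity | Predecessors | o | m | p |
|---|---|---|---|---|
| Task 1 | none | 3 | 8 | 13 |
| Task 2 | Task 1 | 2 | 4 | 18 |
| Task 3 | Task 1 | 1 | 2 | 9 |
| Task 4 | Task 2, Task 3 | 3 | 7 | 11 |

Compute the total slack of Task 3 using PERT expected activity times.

te_Task 1 = (3 + 4·8 + 13)/6 = 48/6 = 8
te_Task 2 = (2 + 4·4 + 18)/6 = 36/6 = 6
te_Task 3 = (1 + 4·2 + 9)/6 = 18/6 = 3
te_Task 4 = (3 + 4·7 + 11)/6 = 42/6 = 7

Forward pass:
ES_Task 1 = 0; EF_Task 1 = 8
ES_Task 2 = 8; EF_Task 2 = 8+6 = 14
ES_Task 3 = 8; EF_Task 3 = 8+3 = 11
ES_Task 4 = max(EF_Task 2=14, EF_Task 3=11) = 14; EF_Task 4 = 14+7 = 21
Expected project duration μ = 21 days. Critical path: Task 1 → Task 2 → Task 4.

Backward pass:
LF_Task 4 = 21; LS_Task 4 = 21−7 = 14
LF_Task 3 = LS_Task 4 = 14; LS_Task 3 = 14−3 = 11
LF_Task 2 = LS_Task 4 = 14; LS_Task 2 = 14−6 = 8
LF_Task 1 = min(LS_Task 2=8, LS_Task 3=11) = 8; LS_Task 1 = 8−8 = 0
Slack_Task 3 = LS_Task 3 − ES_Task 3 = 11 − 8 = 3

3 days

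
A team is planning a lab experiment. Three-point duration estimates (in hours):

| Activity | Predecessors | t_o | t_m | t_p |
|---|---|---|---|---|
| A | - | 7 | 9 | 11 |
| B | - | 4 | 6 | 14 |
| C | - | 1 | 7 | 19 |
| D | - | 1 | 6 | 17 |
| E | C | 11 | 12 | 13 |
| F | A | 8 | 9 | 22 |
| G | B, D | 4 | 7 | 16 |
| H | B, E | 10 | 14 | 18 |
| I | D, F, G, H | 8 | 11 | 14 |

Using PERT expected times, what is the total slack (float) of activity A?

14 hours

te_A = (7 + 4·9 + 11)/6 = 54/6 = 9
te_B = (4 + 4·6 + 14)/6 = 42/6 = 7
te_C = (1 + 4·7 + 19)/6 = 48/6 = 8
te_D = (1 + 4·6 + 17)/6 = 42/6 = 7
te_E = (11 + 4·12 + 13)/6 = 72/6 = 12
te_F = (8 + 4·9 + 22)/6 = 66/6 = 11
te_G = (4 + 4·7 + 16)/6 = 48/6 = 8
te_H = (10 + 4·14 + 18)/6 = 84/6 = 14
te_I = (8 + 4·11 + 14)/6 = 66/6 = 11

Forward pass:
ES_A = 0; EF_A = 9
ES_B = 0; EF_B = 7
ES_C = 0; EF_C = 8
ES_D = 0; EF_D = 7
ES_E = 8; EF_E = 8+12 = 20
ES_F = 9; EF_F = 9+11 = 20
ES_G = max(EF_B=7, EF_D=7) = 7; EF_G = 7+8 = 15
ES_H = max(EF_B=7, EF_E=20) = 20; EF_H = 20+14 = 34
ES_I = max(EF_D=7, EF_F=20, EF_G=15, EF_H=34) = 34; EF_I = 34+11 = 45
Expected project duration μ = 45 hours. Critical path: C → E → H → I.

Backward pass:
LF_I = 45; LS_I = 45−11 = 34
LF_H = LS_I = 34; LS_H = 34−14 = 20
LF_G = LS_I = 34; LS_G = 34−8 = 26
LF_F = LS_I = 34; LS_F = 34−11 = 23
LF_E = LS_H = 20; LS_E = 20−12 = 8
LF_D = min(LS_G=26, LS_I=34) = 26; LS_D = 26−7 = 19
LF_C = LS_E = 8; LS_C = 8−8 = 0
LF_B = min(LS_G=26, LS_H=20) = 20; LS_B = 20−7 = 13
LF_A = LS_F = 23; LS_A = 23−9 = 14
Slack_A = LS_A − ES_A = 14 − 0 = 14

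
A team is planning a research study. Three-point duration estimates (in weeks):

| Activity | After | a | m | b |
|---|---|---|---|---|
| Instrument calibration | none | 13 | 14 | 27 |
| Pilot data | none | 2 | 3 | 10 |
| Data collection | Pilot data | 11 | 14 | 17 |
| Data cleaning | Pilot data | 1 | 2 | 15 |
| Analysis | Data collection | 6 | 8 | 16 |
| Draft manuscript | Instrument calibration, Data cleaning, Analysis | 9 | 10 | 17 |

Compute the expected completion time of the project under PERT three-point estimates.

38 weeks

te_Instrument calibration = (13 + 4·14 + 27)/6 = 96/6 = 16
te_Pilot data = (2 + 4·3 + 10)/6 = 24/6 = 4
te_Data collection = (11 + 4·14 + 17)/6 = 84/6 = 14
te_Data cleaning = (1 + 4·2 + 15)/6 = 24/6 = 4
te_Analysis = (6 + 4·8 + 16)/6 = 54/6 = 9
te_Draft manuscript = (9 + 4·10 + 17)/6 = 66/6 = 11

Forward pass:
ES_Instrument calibration = 0; EF_Instrument calibration = 16
ES_Pilot data = 0; EF_Pilot data = 4
ES_Data collection = 4; EF_Data collection = 4+14 = 18
ES_Data cleaning = 4; EF_Data cleaning = 4+4 = 8
ES_Analysis = 18; EF_Analysis = 18+9 = 27
ES_Draft manuscript = max(EF_Instrument calibration=16, EF_Data cleaning=8, EF_Analysis=27) = 27; EF_Draft manuscript = 27+11 = 38
Expected project duration μ = 38 weeks. Critical path: Pilot data → Data collection → Analysis → Draft manuscript.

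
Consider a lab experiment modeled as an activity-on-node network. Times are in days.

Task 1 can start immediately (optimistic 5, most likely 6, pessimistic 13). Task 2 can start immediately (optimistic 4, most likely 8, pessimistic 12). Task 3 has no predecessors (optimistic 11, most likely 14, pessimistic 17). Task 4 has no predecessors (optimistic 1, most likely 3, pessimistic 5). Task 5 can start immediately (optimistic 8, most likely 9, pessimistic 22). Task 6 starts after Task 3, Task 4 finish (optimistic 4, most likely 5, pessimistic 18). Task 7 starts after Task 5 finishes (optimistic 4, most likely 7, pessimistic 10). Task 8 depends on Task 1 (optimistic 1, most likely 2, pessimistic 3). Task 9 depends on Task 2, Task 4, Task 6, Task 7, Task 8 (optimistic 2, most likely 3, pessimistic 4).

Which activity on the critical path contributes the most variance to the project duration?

te_Task 1 = (5 + 4·6 + 13)/6 = 42/6 = 7; σ²_Task 1 = ((13−5)/6)² = 1.778
te_Task 2 = (4 + 4·8 + 12)/6 = 48/6 = 8; σ²_Task 2 = ((12−4)/6)² = 1.778
te_Task 3 = (11 + 4·14 + 17)/6 = 84/6 = 14; σ²_Task 3 = ((17−11)/6)² = 1.000
te_Task 4 = (1 + 4·3 + 5)/6 = 18/6 = 3; σ²_Task 4 = ((5−1)/6)² = 0.444
te_Task 5 = (8 + 4·9 + 22)/6 = 66/6 = 11; σ²_Task 5 = ((22−8)/6)² = 5.444
te_Task 6 = (4 + 4·5 + 18)/6 = 42/6 = 7; σ²_Task 6 = ((18−4)/6)² = 5.444
te_Task 7 = (4 + 4·7 + 10)/6 = 42/6 = 7; σ²_Task 7 = ((10−4)/6)² = 1.000
te_Task 8 = (1 + 4·2 + 3)/6 = 12/6 = 2; σ²_Task 8 = ((3−1)/6)² = 0.111
te_Task 9 = (2 + 4·3 + 4)/6 = 18/6 = 3; σ²_Task 9 = ((4−2)/6)² = 0.111

Forward pass:
ES_Task 1 = 0; EF_Task 1 = 7
ES_Task 2 = 0; EF_Task 2 = 8
ES_Task 3 = 0; EF_Task 3 = 14
ES_Task 4 = 0; EF_Task 4 = 3
ES_Task 5 = 0; EF_Task 5 = 11
ES_Task 6 = max(EF_Task 3=14, EF_Task 4=3) = 14; EF_Task 6 = 14+7 = 21
ES_Task 7 = 11; EF_Task 7 = 11+7 = 18
ES_Task 8 = 7; EF_Task 8 = 7+2 = 9
ES_Task 9 = max(EF_Task 2=8, EF_Task 4=3, EF_Task 6=21, EF_Task 7=18, EF_Task 8=9) = 21; EF_Task 9 = 21+3 = 24
Expected project duration μ = 24 days. Critical path: Task 3 → Task 6 → Task 9.

Variances on critical path: σ²_Task 3=1.000, σ²_Task 6=5.444, σ²_Task 9=0.111.
Largest is σ²_Task 6 = 5.444.

Task 6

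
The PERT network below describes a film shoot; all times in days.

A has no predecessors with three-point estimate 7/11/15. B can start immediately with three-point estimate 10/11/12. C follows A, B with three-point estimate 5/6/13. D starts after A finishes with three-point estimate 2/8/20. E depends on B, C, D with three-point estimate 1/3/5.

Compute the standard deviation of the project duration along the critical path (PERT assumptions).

te_A = (7 + 4·11 + 15)/6 = 66/6 = 11; σ²_A = ((15−7)/6)² = 1.778
te_B = (10 + 4·11 + 12)/6 = 66/6 = 11; σ²_B = ((12−10)/6)² = 0.111
te_C = (5 + 4·6 + 13)/6 = 42/6 = 7; σ²_C = ((13−5)/6)² = 1.778
te_D = (2 + 4·8 + 20)/6 = 54/6 = 9; σ²_D = ((20−2)/6)² = 9.000
te_E = (1 + 4·3 + 5)/6 = 18/6 = 3; σ²_E = ((5−1)/6)² = 0.444

Forward pass:
ES_A = 0; EF_A = 11
ES_B = 0; EF_B = 11
ES_C = max(EF_A=11, EF_B=11) = 11; EF_C = 11+7 = 18
ES_D = 11; EF_D = 11+9 = 20
ES_E = max(EF_B=11, EF_C=18, EF_D=20) = 20; EF_E = 20+3 = 23
Expected project duration μ = 23 days. Critical path: A → D → E.

Variance along critical path = 1.778 + 9.000 + 0.444 = 11.222
σ = √11.222 = 3.350 days

3.35 days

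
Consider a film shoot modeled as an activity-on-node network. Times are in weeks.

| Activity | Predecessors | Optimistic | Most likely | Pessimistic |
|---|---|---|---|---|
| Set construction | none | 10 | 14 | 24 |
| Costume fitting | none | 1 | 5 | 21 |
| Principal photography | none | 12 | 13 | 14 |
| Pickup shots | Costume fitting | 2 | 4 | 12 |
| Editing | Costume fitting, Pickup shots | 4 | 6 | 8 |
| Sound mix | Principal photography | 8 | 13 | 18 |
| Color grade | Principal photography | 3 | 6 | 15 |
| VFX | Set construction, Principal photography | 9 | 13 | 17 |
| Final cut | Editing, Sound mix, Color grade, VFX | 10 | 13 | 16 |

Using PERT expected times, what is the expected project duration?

41 weeks

te_Set construction = (10 + 4·14 + 24)/6 = 90/6 = 15
te_Costume fitting = (1 + 4·5 + 21)/6 = 42/6 = 7
te_Principal photography = (12 + 4·13 + 14)/6 = 78/6 = 13
te_Pickup shots = (2 + 4·4 + 12)/6 = 30/6 = 5
te_Editing = (4 + 4·6 + 8)/6 = 36/6 = 6
te_Sound mix = (8 + 4·13 + 18)/6 = 78/6 = 13
te_Color grade = (3 + 4·6 + 15)/6 = 42/6 = 7
te_VFX = (9 + 4·13 + 17)/6 = 78/6 = 13
te_Final cut = (10 + 4·13 + 16)/6 = 78/6 = 13

Forward pass:
ES_Set construction = 0; EF_Set construction = 15
ES_Costume fitting = 0; EF_Costume fitting = 7
ES_Principal photography = 0; EF_Principal photography = 13
ES_Pickup shots = 7; EF_Pickup shots = 7+5 = 12
ES_Editing = max(EF_Costume fitting=7, EF_Pickup shots=12) = 12; EF_Editing = 12+6 = 18
ES_Sound mix = 13; EF_Sound mix = 13+13 = 26
ES_Color grade = 13; EF_Color grade = 13+7 = 20
ES_VFX = max(EF_Set construction=15, EF_Principal photography=13) = 15; EF_VFX = 15+13 = 28
ES_Final cut = max(EF_Editing=18, EF_Sound mix=26, EF_Color grade=20, EF_VFX=28) = 28; EF_Final cut = 28+13 = 41
Expected project duration μ = 41 weeks. Critical path: Set construction → VFX → Final cut.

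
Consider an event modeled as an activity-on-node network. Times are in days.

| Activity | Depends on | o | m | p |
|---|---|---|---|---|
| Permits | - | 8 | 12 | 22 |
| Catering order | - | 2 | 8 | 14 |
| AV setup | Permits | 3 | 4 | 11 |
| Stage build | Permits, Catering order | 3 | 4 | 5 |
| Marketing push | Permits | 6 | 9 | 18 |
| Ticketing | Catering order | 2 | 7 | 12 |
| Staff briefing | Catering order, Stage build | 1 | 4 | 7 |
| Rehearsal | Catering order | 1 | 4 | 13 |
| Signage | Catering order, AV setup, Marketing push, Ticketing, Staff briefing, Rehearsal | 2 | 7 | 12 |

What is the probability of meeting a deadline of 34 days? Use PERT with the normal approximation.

0.874

te_Permits = (8 + 4·12 + 22)/6 = 78/6 = 13; σ²_Permits = ((22−8)/6)² = 5.444
te_Catering order = (2 + 4·8 + 14)/6 = 48/6 = 8; σ²_Catering order = ((14−2)/6)² = 4.000
te_AV setup = (3 + 4·4 + 11)/6 = 30/6 = 5; σ²_AV setup = ((11−3)/6)² = 1.778
te_Stage build = (3 + 4·4 + 5)/6 = 24/6 = 4; σ²_Stage build = ((5−3)/6)² = 0.111
te_Marketing push = (6 + 4·9 + 18)/6 = 60/6 = 10; σ²_Marketing push = ((18−6)/6)² = 4.000
te_Ticketing = (2 + 4·7 + 12)/6 = 42/6 = 7; σ²_Ticketing = ((12−2)/6)² = 2.778
te_Staff briefing = (1 + 4·4 + 7)/6 = 24/6 = 4; σ²_Staff briefing = ((7−1)/6)² = 1.000
te_Rehearsal = (1 + 4·4 + 13)/6 = 30/6 = 5; σ²_Rehearsal = ((13−1)/6)² = 4.000
te_Signage = (2 + 4·7 + 12)/6 = 42/6 = 7; σ²_Signage = ((12−2)/6)² = 2.778

Forward pass:
ES_Permits = 0; EF_Permits = 13
ES_Catering order = 0; EF_Catering order = 8
ES_AV setup = 13; EF_AV setup = 13+5 = 18
ES_Stage build = max(EF_Permits=13, EF_Catering order=8) = 13; EF_Stage build = 13+4 = 17
ES_Marketing push = 13; EF_Marketing push = 13+10 = 23
ES_Ticketing = 8; EF_Ticketing = 8+7 = 15
ES_Staff briefing = max(EF_Catering order=8, EF_Stage build=17) = 17; EF_Staff briefing = 17+4 = 21
ES_Rehearsal = 8; EF_Rehearsal = 8+5 = 13
ES_Signage = max(EF_Catering order=8, EF_AV setup=18, EF_Marketing push=23, EF_Ticketing=15, EF_Staff briefing=21, EF_Rehearsal=13) = 23; EF_Signage = 23+7 = 30
Expected project duration μ = 30 days. Critical path: Permits → Marketing push → Signage.

Variance along critical path = 5.444 + 4.000 + 2.778 = 12.222; σ = √12.222 = 3.496 days.
Z = (34 − 30) / 3.496 = 1.144
P(T ≤ 34) = Φ(1.144) ≈ 0.874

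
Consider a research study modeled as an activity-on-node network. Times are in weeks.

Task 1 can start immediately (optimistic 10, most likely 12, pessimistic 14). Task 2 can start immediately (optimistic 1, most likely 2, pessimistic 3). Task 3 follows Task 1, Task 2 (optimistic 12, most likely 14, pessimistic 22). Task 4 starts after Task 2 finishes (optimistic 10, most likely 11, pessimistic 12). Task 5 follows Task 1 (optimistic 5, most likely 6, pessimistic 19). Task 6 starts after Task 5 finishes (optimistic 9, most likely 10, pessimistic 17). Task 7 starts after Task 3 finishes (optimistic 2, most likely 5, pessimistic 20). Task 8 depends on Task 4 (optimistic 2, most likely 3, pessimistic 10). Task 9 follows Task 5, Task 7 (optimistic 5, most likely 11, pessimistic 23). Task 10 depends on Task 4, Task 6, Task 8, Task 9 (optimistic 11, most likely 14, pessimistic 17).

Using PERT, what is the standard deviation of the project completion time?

4.71 weeks

te_Task 1 = (10 + 4·12 + 14)/6 = 72/6 = 12; σ²_Task 1 = ((14−10)/6)² = 0.444
te_Task 2 = (1 + 4·2 + 3)/6 = 12/6 = 2; σ²_Task 2 = ((3−1)/6)² = 0.111
te_Task 3 = (12 + 4·14 + 22)/6 = 90/6 = 15; σ²_Task 3 = ((22−12)/6)² = 2.778
te_Task 4 = (10 + 4·11 + 12)/6 = 66/6 = 11; σ²_Task 4 = ((12−10)/6)² = 0.111
te_Task 5 = (5 + 4·6 + 19)/6 = 48/6 = 8; σ²_Task 5 = ((19−5)/6)² = 5.444
te_Task 6 = (9 + 4·10 + 17)/6 = 66/6 = 11; σ²_Task 6 = ((17−9)/6)² = 1.778
te_Task 7 = (2 + 4·5 + 20)/6 = 42/6 = 7; σ²_Task 7 = ((20−2)/6)² = 9.000
te_Task 8 = (2 + 4·3 + 10)/6 = 24/6 = 4; σ²_Task 8 = ((10−2)/6)² = 1.778
te_Task 9 = (5 + 4·11 + 23)/6 = 72/6 = 12; σ²_Task 9 = ((23−5)/6)² = 9.000
te_Task 10 = (11 + 4·14 + 17)/6 = 84/6 = 14; σ²_Task 10 = ((17−11)/6)² = 1.000

Forward pass:
ES_Task 1 = 0; EF_Task 1 = 12
ES_Task 2 = 0; EF_Task 2 = 2
ES_Task 3 = max(EF_Task 1=12, EF_Task 2=2) = 12; EF_Task 3 = 12+15 = 27
ES_Task 4 = 2; EF_Task 4 = 2+11 = 13
ES_Task 5 = 12; EF_Task 5 = 12+8 = 20
ES_Task 6 = 20; EF_Task 6 = 20+11 = 31
ES_Task 7 = 27; EF_Task 7 = 27+7 = 34
ES_Task 8 = 13; EF_Task 8 = 13+4 = 17
ES_Task 9 = max(EF_Task 5=20, EF_Task 7=34) = 34; EF_Task 9 = 34+12 = 46
ES_Task 10 = max(EF_Task 4=13, EF_Task 6=31, EF_Task 8=17, EF_Task 9=46) = 46; EF_Task 10 = 46+14 = 60
Expected project duration μ = 60 weeks. Critical path: Task 1 → Task 3 → Task 7 → Task 9 → Task 10.

Variance along critical path = 0.444 + 2.778 + 9.000 + 9.000 + 1.000 = 22.222
σ = √22.222 = 4.714 weeks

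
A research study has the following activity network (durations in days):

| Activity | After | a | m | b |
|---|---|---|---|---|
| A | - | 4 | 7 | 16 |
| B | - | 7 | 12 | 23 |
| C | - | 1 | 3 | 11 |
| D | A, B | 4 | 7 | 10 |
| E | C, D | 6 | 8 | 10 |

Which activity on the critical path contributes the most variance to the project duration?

B

te_A = (4 + 4·7 + 16)/6 = 48/6 = 8; σ²_A = ((16−4)/6)² = 4.000
te_B = (7 + 4·12 + 23)/6 = 78/6 = 13; σ²_B = ((23−7)/6)² = 7.111
te_C = (1 + 4·3 + 11)/6 = 24/6 = 4; σ²_C = ((11−1)/6)² = 2.778
te_D = (4 + 4·7 + 10)/6 = 42/6 = 7; σ²_D = ((10−4)/6)² = 1.000
te_E = (6 + 4·8 + 10)/6 = 48/6 = 8; σ²_E = ((10−6)/6)² = 0.444

Forward pass:
ES_A = 0; EF_A = 8
ES_B = 0; EF_B = 13
ES_C = 0; EF_C = 4
ES_D = max(EF_A=8, EF_B=13) = 13; EF_D = 13+7 = 20
ES_E = max(EF_C=4, EF_D=20) = 20; EF_E = 20+8 = 28
Expected project duration μ = 28 days. Critical path: B → D → E.

Variances on critical path: σ²_B=7.111, σ²_D=1.000, σ²_E=0.444.
Largest is σ²_B = 7.111.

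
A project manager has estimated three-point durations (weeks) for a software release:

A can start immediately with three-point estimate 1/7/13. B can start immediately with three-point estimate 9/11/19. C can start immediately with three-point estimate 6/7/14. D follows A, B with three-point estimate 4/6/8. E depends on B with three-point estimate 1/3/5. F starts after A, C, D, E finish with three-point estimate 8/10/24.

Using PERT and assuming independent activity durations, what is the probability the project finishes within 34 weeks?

te_A = (1 + 4·7 + 13)/6 = 42/6 = 7; σ²_A = ((13−1)/6)² = 4.000
te_B = (9 + 4·11 + 19)/6 = 72/6 = 12; σ²_B = ((19−9)/6)² = 2.778
te_C = (6 + 4·7 + 14)/6 = 48/6 = 8; σ²_C = ((14−6)/6)² = 1.778
te_D = (4 + 4·6 + 8)/6 = 36/6 = 6; σ²_D = ((8−4)/6)² = 0.444
te_E = (1 + 4·3 + 5)/6 = 18/6 = 3; σ²_E = ((5−1)/6)² = 0.444
te_F = (8 + 4·10 + 24)/6 = 72/6 = 12; σ²_F = ((24−8)/6)² = 7.111

Forward pass:
ES_A = 0; EF_A = 7
ES_B = 0; EF_B = 12
ES_C = 0; EF_C = 8
ES_D = max(EF_A=7, EF_B=12) = 12; EF_D = 12+6 = 18
ES_E = 12; EF_E = 12+3 = 15
ES_F = max(EF_A=7, EF_C=8, EF_D=18, EF_E=15) = 18; EF_F = 18+12 = 30
Expected project duration μ = 30 weeks. Critical path: B → D → F.

Variance along critical path = 2.778 + 0.444 + 7.111 = 10.333; σ = √10.333 = 3.215 weeks.
Z = (34 − 30) / 3.215 = 1.244
P(T ≤ 34) = Φ(1.244) ≈ 0.893

0.893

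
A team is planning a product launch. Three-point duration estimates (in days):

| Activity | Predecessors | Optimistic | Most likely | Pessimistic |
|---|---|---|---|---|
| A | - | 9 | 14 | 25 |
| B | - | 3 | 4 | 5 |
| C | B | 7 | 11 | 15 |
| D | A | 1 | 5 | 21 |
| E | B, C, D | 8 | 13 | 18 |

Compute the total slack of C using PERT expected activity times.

te_A = (9 + 4·14 + 25)/6 = 90/6 = 15
te_B = (3 + 4·4 + 5)/6 = 24/6 = 4
te_C = (7 + 4·11 + 15)/6 = 66/6 = 11
te_D = (1 + 4·5 + 21)/6 = 42/6 = 7
te_E = (8 + 4·13 + 18)/6 = 78/6 = 13

Forward pass:
ES_A = 0; EF_A = 15
ES_B = 0; EF_B = 4
ES_C = 4; EF_C = 4+11 = 15
ES_D = 15; EF_D = 15+7 = 22
ES_E = max(EF_B=4, EF_C=15, EF_D=22) = 22; EF_E = 22+13 = 35
Expected project duration μ = 35 days. Critical path: A → D → E.

Backward pass:
LF_E = 35; LS_E = 35−13 = 22
LF_D = LS_E = 22; LS_D = 22−7 = 15
LF_C = LS_E = 22; LS_C = 22−11 = 11
LF_B = min(LS_C=11, LS_E=22) = 11; LS_B = 11−4 = 7
LF_A = LS_D = 15; LS_A = 15−15 = 0
Slack_C = LS_C − ES_C = 11 − 4 = 7

7 days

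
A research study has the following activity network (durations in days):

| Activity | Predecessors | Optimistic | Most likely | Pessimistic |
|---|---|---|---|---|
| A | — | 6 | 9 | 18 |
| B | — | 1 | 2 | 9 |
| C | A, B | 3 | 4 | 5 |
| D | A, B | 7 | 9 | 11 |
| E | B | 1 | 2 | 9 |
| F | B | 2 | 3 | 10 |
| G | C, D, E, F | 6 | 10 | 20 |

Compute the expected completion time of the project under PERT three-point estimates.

30 days

te_A = (6 + 4·9 + 18)/6 = 60/6 = 10
te_B = (1 + 4·2 + 9)/6 = 18/6 = 3
te_C = (3 + 4·4 + 5)/6 = 24/6 = 4
te_D = (7 + 4·9 + 11)/6 = 54/6 = 9
te_E = (1 + 4·2 + 9)/6 = 18/6 = 3
te_F = (2 + 4·3 + 10)/6 = 24/6 = 4
te_G = (6 + 4·10 + 20)/6 = 66/6 = 11

Forward pass:
ES_A = 0; EF_A = 10
ES_B = 0; EF_B = 3
ES_C = max(EF_A=10, EF_B=3) = 10; EF_C = 10+4 = 14
ES_D = max(EF_A=10, EF_B=3) = 10; EF_D = 10+9 = 19
ES_E = 3; EF_E = 3+3 = 6
ES_F = 3; EF_F = 3+4 = 7
ES_G = max(EF_C=14, EF_D=19, EF_E=6, EF_F=7) = 19; EF_G = 19+11 = 30
Expected project duration μ = 30 days. Critical path: A → D → G.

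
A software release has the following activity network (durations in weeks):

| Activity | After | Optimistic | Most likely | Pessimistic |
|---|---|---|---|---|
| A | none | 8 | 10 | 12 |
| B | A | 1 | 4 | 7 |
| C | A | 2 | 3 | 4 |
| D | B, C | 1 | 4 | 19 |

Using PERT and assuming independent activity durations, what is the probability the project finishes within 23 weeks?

te_A = (8 + 4·10 + 12)/6 = 60/6 = 10; σ²_A = ((12−8)/6)² = 0.444
te_B = (1 + 4·4 + 7)/6 = 24/6 = 4; σ²_B = ((7−1)/6)² = 1.000
te_C = (2 + 4·3 + 4)/6 = 18/6 = 3; σ²_C = ((4−2)/6)² = 0.111
te_D = (1 + 4·4 + 19)/6 = 36/6 = 6; σ²_D = ((19−1)/6)² = 9.000

Forward pass:
ES_A = 0; EF_A = 10
ES_B = 10; EF_B = 10+4 = 14
ES_C = 10; EF_C = 10+3 = 13
ES_D = max(EF_B=14, EF_C=13) = 14; EF_D = 14+6 = 20
Expected project duration μ = 20 weeks. Critical path: A → B → D.

Variance along critical path = 0.444 + 1.000 + 9.000 = 10.444; σ = √10.444 = 3.232 weeks.
Z = (23 − 20) / 3.232 = 0.928
P(T ≤ 23) = Φ(0.928) ≈ 0.823

0.823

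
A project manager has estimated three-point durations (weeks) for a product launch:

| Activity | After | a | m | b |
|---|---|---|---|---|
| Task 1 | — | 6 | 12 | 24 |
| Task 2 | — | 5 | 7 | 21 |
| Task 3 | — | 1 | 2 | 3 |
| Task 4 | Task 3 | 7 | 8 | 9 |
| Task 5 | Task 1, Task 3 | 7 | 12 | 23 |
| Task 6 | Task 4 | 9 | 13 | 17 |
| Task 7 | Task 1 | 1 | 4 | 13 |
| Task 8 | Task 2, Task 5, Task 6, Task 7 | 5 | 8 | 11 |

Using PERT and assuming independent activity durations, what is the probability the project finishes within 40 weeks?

te_Task 1 = (6 + 4·12 + 24)/6 = 78/6 = 13; σ²_Task 1 = ((24−6)/6)² = 9.000
te_Task 2 = (5 + 4·7 + 21)/6 = 54/6 = 9; σ²_Task 2 = ((21−5)/6)² = 7.111
te_Task 3 = (1 + 4·2 + 3)/6 = 12/6 = 2; σ²_Task 3 = ((3−1)/6)² = 0.111
te_Task 4 = (7 + 4·8 + 9)/6 = 48/6 = 8; σ²_Task 4 = ((9−7)/6)² = 0.111
te_Task 5 = (7 + 4·12 + 23)/6 = 78/6 = 13; σ²_Task 5 = ((23−7)/6)² = 7.111
te_Task 6 = (9 + 4·13 + 17)/6 = 78/6 = 13; σ²_Task 6 = ((17−9)/6)² = 1.778
te_Task 7 = (1 + 4·4 + 13)/6 = 30/6 = 5; σ²_Task 7 = ((13−1)/6)² = 4.000
te_Task 8 = (5 + 4·8 + 11)/6 = 48/6 = 8; σ²_Task 8 = ((11−5)/6)² = 1.000

Forward pass:
ES_Task 1 = 0; EF_Task 1 = 13
ES_Task 2 = 0; EF_Task 2 = 9
ES_Task 3 = 0; EF_Task 3 = 2
ES_Task 4 = 2; EF_Task 4 = 2+8 = 10
ES_Task 5 = max(EF_Task 1=13, EF_Task 3=2) = 13; EF_Task 5 = 13+13 = 26
ES_Task 6 = 10; EF_Task 6 = 10+13 = 23
ES_Task 7 = 13; EF_Task 7 = 13+5 = 18
ES_Task 8 = max(EF_Task 2=9, EF_Task 5=26, EF_Task 6=23, EF_Task 7=18) = 26; EF_Task 8 = 26+8 = 34
Expected project duration μ = 34 weeks. Critical path: Task 1 → Task 5 → Task 8.

Variance along critical path = 9.000 + 7.111 + 1.000 = 17.111; σ = √17.111 = 4.137 weeks.
Z = (40 − 34) / 4.137 = 1.450
P(T ≤ 40) = Φ(1.450) ≈ 0.927

0.927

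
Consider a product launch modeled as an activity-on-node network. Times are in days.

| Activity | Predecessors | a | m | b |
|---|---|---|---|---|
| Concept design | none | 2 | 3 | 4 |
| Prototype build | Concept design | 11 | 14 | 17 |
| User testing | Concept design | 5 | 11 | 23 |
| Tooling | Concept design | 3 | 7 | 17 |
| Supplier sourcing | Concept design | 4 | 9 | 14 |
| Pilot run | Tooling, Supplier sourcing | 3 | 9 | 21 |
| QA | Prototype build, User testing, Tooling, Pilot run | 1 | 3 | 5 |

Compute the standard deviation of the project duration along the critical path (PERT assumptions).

3.51 days

te_Concept design = (2 + 4·3 + 4)/6 = 18/6 = 3; σ²_Concept design = ((4−2)/6)² = 0.111
te_Prototype build = (11 + 4·14 + 17)/6 = 84/6 = 14; σ²_Prototype build = ((17−11)/6)² = 1.000
te_User testing = (5 + 4·11 + 23)/6 = 72/6 = 12; σ²_User testing = ((23−5)/6)² = 9.000
te_Tooling = (3 + 4·7 + 17)/6 = 48/6 = 8; σ²_Tooling = ((17−3)/6)² = 5.444
te_Supplier sourcing = (4 + 4·9 + 14)/6 = 54/6 = 9; σ²_Supplier sourcing = ((14−4)/6)² = 2.778
te_Pilot run = (3 + 4·9 + 21)/6 = 60/6 = 10; σ²_Pilot run = ((21−3)/6)² = 9.000
te_QA = (1 + 4·3 + 5)/6 = 18/6 = 3; σ²_QA = ((5−1)/6)² = 0.444

Forward pass:
ES_Concept design = 0; EF_Concept design = 3
ES_Prototype build = 3; EF_Prototype build = 3+14 = 17
ES_User testing = 3; EF_User testing = 3+12 = 15
ES_Tooling = 3; EF_Tooling = 3+8 = 11
ES_Supplier sourcing = 3; EF_Supplier sourcing = 3+9 = 12
ES_Pilot run = max(EF_Tooling=11, EF_Supplier sourcing=12) = 12; EF_Pilot run = 12+10 = 22
ES_QA = max(EF_Prototype build=17, EF_User testing=15, EF_Tooling=11, EF_Pilot run=22) = 22; EF_QA = 22+3 = 25
Expected project duration μ = 25 days. Critical path: Concept design → Supplier sourcing → Pilot run → QA.

Variance along critical path = 0.111 + 2.778 + 9.000 + 0.444 = 12.333
σ = √12.333 = 3.512 days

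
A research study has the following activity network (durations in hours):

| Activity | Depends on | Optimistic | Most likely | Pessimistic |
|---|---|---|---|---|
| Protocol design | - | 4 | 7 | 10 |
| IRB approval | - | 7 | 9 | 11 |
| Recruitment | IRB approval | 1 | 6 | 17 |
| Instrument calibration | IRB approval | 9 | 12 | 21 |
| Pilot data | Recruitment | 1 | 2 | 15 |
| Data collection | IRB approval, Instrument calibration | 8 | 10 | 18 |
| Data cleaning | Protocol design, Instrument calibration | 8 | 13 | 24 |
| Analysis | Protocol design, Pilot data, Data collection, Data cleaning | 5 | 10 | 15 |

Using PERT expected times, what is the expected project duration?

46 hours

te_Protocol design = (4 + 4·7 + 10)/6 = 42/6 = 7
te_IRB approval = (7 + 4·9 + 11)/6 = 54/6 = 9
te_Recruitment = (1 + 4·6 + 17)/6 = 42/6 = 7
te_Instrument calibration = (9 + 4·12 + 21)/6 = 78/6 = 13
te_Pilot data = (1 + 4·2 + 15)/6 = 24/6 = 4
te_Data collection = (8 + 4·10 + 18)/6 = 66/6 = 11
te_Data cleaning = (8 + 4·13 + 24)/6 = 84/6 = 14
te_Analysis = (5 + 4·10 + 15)/6 = 60/6 = 10

Forward pass:
ES_Protocol design = 0; EF_Protocol design = 7
ES_IRB approval = 0; EF_IRB approval = 9
ES_Recruitment = 9; EF_Recruitment = 9+7 = 16
ES_Instrument calibration = 9; EF_Instrument calibration = 9+13 = 22
ES_Pilot data = 16; EF_Pilot data = 16+4 = 20
ES_Data collection = max(EF_IRB approval=9, EF_Instrument calibration=22) = 22; EF_Data collection = 22+11 = 33
ES_Data cleaning = max(EF_Protocol design=7, EF_Instrument calibration=22) = 22; EF_Data cleaning = 22+14 = 36
ES_Analysis = max(EF_Protocol design=7, EF_Pilot data=20, EF_Data collection=33, EF_Data cleaning=36) = 36; EF_Analysis = 36+10 = 46
Expected project duration μ = 46 hours. Critical path: IRB approval → Instrument calibration → Data cleaning → Analysis.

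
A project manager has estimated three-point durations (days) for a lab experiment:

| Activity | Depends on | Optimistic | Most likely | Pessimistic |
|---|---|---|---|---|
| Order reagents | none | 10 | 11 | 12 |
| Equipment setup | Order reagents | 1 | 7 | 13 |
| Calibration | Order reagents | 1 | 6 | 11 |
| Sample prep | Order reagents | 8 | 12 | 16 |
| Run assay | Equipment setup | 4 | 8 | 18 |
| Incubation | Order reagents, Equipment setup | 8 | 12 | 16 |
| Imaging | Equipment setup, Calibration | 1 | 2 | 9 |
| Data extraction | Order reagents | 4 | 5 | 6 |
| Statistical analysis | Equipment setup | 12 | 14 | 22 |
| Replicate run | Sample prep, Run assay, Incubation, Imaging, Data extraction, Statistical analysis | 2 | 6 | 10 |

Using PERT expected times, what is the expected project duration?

te_Order reagents = (10 + 4·11 + 12)/6 = 66/6 = 11
te_Equipment setup = (1 + 4·7 + 13)/6 = 42/6 = 7
te_Calibration = (1 + 4·6 + 11)/6 = 36/6 = 6
te_Sample prep = (8 + 4·12 + 16)/6 = 72/6 = 12
te_Run assay = (4 + 4·8 + 18)/6 = 54/6 = 9
te_Incubation = (8 + 4·12 + 16)/6 = 72/6 = 12
te_Imaging = (1 + 4·2 + 9)/6 = 18/6 = 3
te_Data extraction = (4 + 4·5 + 6)/6 = 30/6 = 5
te_Statistical analysis = (12 + 4·14 + 22)/6 = 90/6 = 15
te_Replicate run = (2 + 4·6 + 10)/6 = 36/6 = 6

Forward pass:
ES_Order reagents = 0; EF_Order reagents = 11
ES_Equipment setup = 11; EF_Equipment setup = 11+7 = 18
ES_Calibration = 11; EF_Calibration = 11+6 = 17
ES_Sample prep = 11; EF_Sample prep = 11+12 = 23
ES_Run assay = 18; EF_Run assay = 18+9 = 27
ES_Incubation = max(EF_Order reagents=11, EF_Equipment setup=18) = 18; EF_Incubation = 18+12 = 30
ES_Imaging = max(EF_Equipment setup=18, EF_Calibration=17) = 18; EF_Imaging = 18+3 = 21
ES_Data extraction = 11; EF_Data extraction = 11+5 = 16
ES_Statistical analysis = 18; EF_Statistical analysis = 18+15 = 33
ES_Replicate run = max(EF_Sample prep=23, EF_Run assay=27, EF_Incubation=30, EF_Imaging=21, EF_Data extraction=16, EF_Statistical analysis=33) = 33; EF_Replicate run = 33+6 = 39
Expected project duration μ = 39 days. Critical path: Order reagents → Equipment setup → Statistical analysis → Replicate run.

39 days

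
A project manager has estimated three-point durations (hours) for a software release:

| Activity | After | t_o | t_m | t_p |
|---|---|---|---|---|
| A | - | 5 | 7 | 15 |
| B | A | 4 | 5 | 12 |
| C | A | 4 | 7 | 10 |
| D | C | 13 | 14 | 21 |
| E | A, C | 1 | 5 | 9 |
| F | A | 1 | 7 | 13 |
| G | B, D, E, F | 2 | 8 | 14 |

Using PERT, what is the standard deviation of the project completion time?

3.09 hours

te_A = (5 + 4·7 + 15)/6 = 48/6 = 8; σ²_A = ((15−5)/6)² = 2.778
te_B = (4 + 4·5 + 12)/6 = 36/6 = 6; σ²_B = ((12−4)/6)² = 1.778
te_C = (4 + 4·7 + 10)/6 = 42/6 = 7; σ²_C = ((10−4)/6)² = 1.000
te_D = (13 + 4·14 + 21)/6 = 90/6 = 15; σ²_D = ((21−13)/6)² = 1.778
te_E = (1 + 4·5 + 9)/6 = 30/6 = 5; σ²_E = ((9−1)/6)² = 1.778
te_F = (1 + 4·7 + 13)/6 = 42/6 = 7; σ²_F = ((13−1)/6)² = 4.000
te_G = (2 + 4·8 + 14)/6 = 48/6 = 8; σ²_G = ((14−2)/6)² = 4.000

Forward pass:
ES_A = 0; EF_A = 8
ES_B = 8; EF_B = 8+6 = 14
ES_C = 8; EF_C = 8+7 = 15
ES_D = 15; EF_D = 15+15 = 30
ES_E = max(EF_A=8, EF_C=15) = 15; EF_E = 15+5 = 20
ES_F = 8; EF_F = 8+7 = 15
ES_G = max(EF_B=14, EF_D=30, EF_E=20, EF_F=15) = 30; EF_G = 30+8 = 38
Expected project duration μ = 38 hours. Critical path: A → C → D → G.

Variance along critical path = 2.778 + 1.000 + 1.778 + 4.000 = 9.556
σ = √9.556 = 3.091 hours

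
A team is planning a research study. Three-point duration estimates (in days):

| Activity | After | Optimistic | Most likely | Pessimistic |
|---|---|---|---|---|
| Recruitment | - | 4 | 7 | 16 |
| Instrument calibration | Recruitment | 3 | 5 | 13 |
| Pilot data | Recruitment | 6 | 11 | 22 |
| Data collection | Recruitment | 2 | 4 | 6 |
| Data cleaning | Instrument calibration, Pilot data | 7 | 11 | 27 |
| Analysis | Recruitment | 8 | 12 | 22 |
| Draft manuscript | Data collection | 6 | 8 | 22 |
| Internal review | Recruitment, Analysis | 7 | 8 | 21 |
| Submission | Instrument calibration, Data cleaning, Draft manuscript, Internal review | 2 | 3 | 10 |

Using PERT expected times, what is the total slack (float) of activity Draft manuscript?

te_Recruitment = (4 + 4·7 + 16)/6 = 48/6 = 8
te_Instrument calibration = (3 + 4·5 + 13)/6 = 36/6 = 6
te_Pilot data = (6 + 4·11 + 22)/6 = 72/6 = 12
te_Data collection = (2 + 4·4 + 6)/6 = 24/6 = 4
te_Data cleaning = (7 + 4·11 + 27)/6 = 78/6 = 13
te_Analysis = (8 + 4·12 + 22)/6 = 78/6 = 13
te_Draft manuscript = (6 + 4·8 + 22)/6 = 60/6 = 10
te_Internal review = (7 + 4·8 + 21)/6 = 60/6 = 10
te_Submission = (2 + 4·3 + 10)/6 = 24/6 = 4

Forward pass:
ES_Recruitment = 0; EF_Recruitment = 8
ES_Instrument calibration = 8; EF_Instrument calibration = 8+6 = 14
ES_Pilot data = 8; EF_Pilot data = 8+12 = 20
ES_Data collection = 8; EF_Data collection = 8+4 = 12
ES_Data cleaning = max(EF_Instrument calibration=14, EF_Pilot data=20) = 20; EF_Data cleaning = 20+13 = 33
ES_Analysis = 8; EF_Analysis = 8+13 = 21
ES_Draft manuscript = 12; EF_Draft manuscript = 12+10 = 22
ES_Internal review = max(EF_Recruitment=8, EF_Analysis=21) = 21; EF_Internal review = 21+10 = 31
ES_Submission = max(EF_Instrument calibration=14, EF_Data cleaning=33, EF_Draft manuscript=22, EF_Internal review=31) = 33; EF_Submission = 33+4 = 37
Expected project duration μ = 37 days. Critical path: Recruitment → Pilot data → Data cleaning → Submission.

Backward pass:
LF_Submission = 37; LS_Submission = 37−4 = 33
LF_Internal review = LS_Submission = 33; LS_Internal review = 33−10 = 23
LF_Draft manuscript = LS_Submission = 33; LS_Draft manuscript = 33−10 = 23
LF_Analysis = LS_Internal review = 23; LS_Analysis = 23−13 = 10
LF_Data cleaning = LS_Submission = 33; LS_Data cleaning = 33−13 = 20
LF_Data collection = LS_Draft manuscript = 23; LS_Data collection = 23−4 = 19
LF_Pilot data = LS_Data cleaning = 20; LS_Pilot data = 20−12 = 8
LF_Instrument calibration = min(LS_Data cleaning=20, LS_Submission=33) = 20; LS_Instrument calibration = 20−6 = 14
LF_Recruitment = min(LS_Instrument calibration=14, LS_Pilot data=8, LS_Data collection=19, LS_Analysis=10, LS_Internal review=23) = 8; LS_Recruitment = 8−8 = 0
Slack_Draft manuscript = LS_Draft manuscript − ES_Draft manuscript = 23 − 12 = 11

11 days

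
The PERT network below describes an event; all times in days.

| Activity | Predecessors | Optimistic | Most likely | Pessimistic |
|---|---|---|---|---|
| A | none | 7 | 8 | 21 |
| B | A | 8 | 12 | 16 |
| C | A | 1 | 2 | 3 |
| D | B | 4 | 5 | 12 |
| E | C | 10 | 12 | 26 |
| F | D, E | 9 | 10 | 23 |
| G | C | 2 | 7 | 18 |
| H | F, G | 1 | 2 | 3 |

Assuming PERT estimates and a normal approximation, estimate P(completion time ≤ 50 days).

te_A = (7 + 4·8 + 21)/6 = 60/6 = 10; σ²_A = ((21−7)/6)² = 5.444
te_B = (8 + 4·12 + 16)/6 = 72/6 = 12; σ²_B = ((16−8)/6)² = 1.778
te_C = (1 + 4·2 + 3)/6 = 12/6 = 2; σ²_C = ((3−1)/6)² = 0.111
te_D = (4 + 4·5 + 12)/6 = 36/6 = 6; σ²_D = ((12−4)/6)² = 1.778
te_E = (10 + 4·12 + 26)/6 = 84/6 = 14; σ²_E = ((26−10)/6)² = 7.111
te_F = (9 + 4·10 + 23)/6 = 72/6 = 12; σ²_F = ((23−9)/6)² = 5.444
te_G = (2 + 4·7 + 18)/6 = 48/6 = 8; σ²_G = ((18−2)/6)² = 7.111
te_H = (1 + 4·2 + 3)/6 = 12/6 = 2; σ²_H = ((3−1)/6)² = 0.111

Forward pass:
ES_A = 0; EF_A = 10
ES_B = 10; EF_B = 10+12 = 22
ES_C = 10; EF_C = 10+2 = 12
ES_D = 22; EF_D = 22+6 = 28
ES_E = 12; EF_E = 12+14 = 26
ES_F = max(EF_D=28, EF_E=26) = 28; EF_F = 28+12 = 40
ES_G = 12; EF_G = 12+8 = 20
ES_H = max(EF_F=40, EF_G=20) = 40; EF_H = 40+2 = 42
Expected project duration μ = 42 days. Critical path: A → B → D → F → H.

Variance along critical path = 5.444 + 1.778 + 1.778 + 5.444 + 0.111 = 14.556; σ = √14.556 = 3.815 days.
Z = (50 − 42) / 3.815 = 2.097
P(T ≤ 50) = Φ(2.097) ≈ 0.982

0.982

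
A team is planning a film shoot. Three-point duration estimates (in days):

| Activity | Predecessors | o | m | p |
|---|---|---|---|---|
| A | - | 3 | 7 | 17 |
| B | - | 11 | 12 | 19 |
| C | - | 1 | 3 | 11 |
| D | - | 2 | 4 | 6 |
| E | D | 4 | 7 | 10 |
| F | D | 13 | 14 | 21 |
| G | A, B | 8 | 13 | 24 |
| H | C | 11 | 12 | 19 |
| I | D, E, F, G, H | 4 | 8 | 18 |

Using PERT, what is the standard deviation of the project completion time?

te_A = (3 + 4·7 + 17)/6 = 48/6 = 8; σ²_A = ((17−3)/6)² = 5.444
te_B = (11 + 4·12 + 19)/6 = 78/6 = 13; σ²_B = ((19−11)/6)² = 1.778
te_C = (1 + 4·3 + 11)/6 = 24/6 = 4; σ²_C = ((11−1)/6)² = 2.778
te_D = (2 + 4·4 + 6)/6 = 24/6 = 4; σ²_D = ((6−2)/6)² = 0.444
te_E = (4 + 4·7 + 10)/6 = 42/6 = 7; σ²_E = ((10−4)/6)² = 1.000
te_F = (13 + 4·14 + 21)/6 = 90/6 = 15; σ²_F = ((21−13)/6)² = 1.778
te_G = (8 + 4·13 + 24)/6 = 84/6 = 14; σ²_G = ((24−8)/6)² = 7.111
te_H = (11 + 4·12 + 19)/6 = 78/6 = 13; σ²_H = ((19−11)/6)² = 1.778
te_I = (4 + 4·8 + 18)/6 = 54/6 = 9; σ²_I = ((18−4)/6)² = 5.444

Forward pass:
ES_A = 0; EF_A = 8
ES_B = 0; EF_B = 13
ES_C = 0; EF_C = 4
ES_D = 0; EF_D = 4
ES_E = 4; EF_E = 4+7 = 11
ES_F = 4; EF_F = 4+15 = 19
ES_G = max(EF_A=8, EF_B=13) = 13; EF_G = 13+14 = 27
ES_H = 4; EF_H = 4+13 = 17
ES_I = max(EF_D=4, EF_E=11, EF_F=19, EF_G=27, EF_H=17) = 27; EF_I = 27+9 = 36
Expected project duration μ = 36 days. Critical path: B → G → I.

Variance along critical path = 1.778 + 7.111 + 5.444 = 14.333
σ = √14.333 = 3.786 days

3.79 days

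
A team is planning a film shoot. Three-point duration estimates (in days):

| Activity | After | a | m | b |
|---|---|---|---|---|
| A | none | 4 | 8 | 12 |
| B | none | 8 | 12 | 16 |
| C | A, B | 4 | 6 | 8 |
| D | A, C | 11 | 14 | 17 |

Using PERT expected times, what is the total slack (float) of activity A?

4 days

te_A = (4 + 4·8 + 12)/6 = 48/6 = 8
te_B = (8 + 4·12 + 16)/6 = 72/6 = 12
te_C = (4 + 4·6 + 8)/6 = 36/6 = 6
te_D = (11 + 4·14 + 17)/6 = 84/6 = 14

Forward pass:
ES_A = 0; EF_A = 8
ES_B = 0; EF_B = 12
ES_C = max(EF_A=8, EF_B=12) = 12; EF_C = 12+6 = 18
ES_D = max(EF_A=8, EF_C=18) = 18; EF_D = 18+14 = 32
Expected project duration μ = 32 days. Critical path: B → C → D.

Backward pass:
LF_D = 32; LS_D = 32−14 = 18
LF_C = LS_D = 18; LS_C = 18−6 = 12
LF_B = LS_C = 12; LS_B = 12−12 = 0
LF_A = min(LS_C=12, LS_D=18) = 12; LS_A = 12−8 = 4
Slack_A = LS_A − ES_A = 4 − 0 = 4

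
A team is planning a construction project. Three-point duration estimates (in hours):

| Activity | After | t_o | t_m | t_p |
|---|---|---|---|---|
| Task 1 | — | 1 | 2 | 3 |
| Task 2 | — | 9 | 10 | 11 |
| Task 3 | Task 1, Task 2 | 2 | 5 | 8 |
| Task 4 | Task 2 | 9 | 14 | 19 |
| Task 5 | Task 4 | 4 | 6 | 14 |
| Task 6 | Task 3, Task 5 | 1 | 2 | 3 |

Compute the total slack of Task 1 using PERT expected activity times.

24 hours

te_Task 1 = (1 + 4·2 + 3)/6 = 12/6 = 2
te_Task 2 = (9 + 4·10 + 11)/6 = 60/6 = 10
te_Task 3 = (2 + 4·5 + 8)/6 = 30/6 = 5
te_Task 4 = (9 + 4·14 + 19)/6 = 84/6 = 14
te_Task 5 = (4 + 4·6 + 14)/6 = 42/6 = 7
te_Task 6 = (1 + 4·2 + 3)/6 = 12/6 = 2

Forward pass:
ES_Task 1 = 0; EF_Task 1 = 2
ES_Task 2 = 0; EF_Task 2 = 10
ES_Task 3 = max(EF_Task 1=2, EF_Task 2=10) = 10; EF_Task 3 = 10+5 = 15
ES_Task 4 = 10; EF_Task 4 = 10+14 = 24
ES_Task 5 = 24; EF_Task 5 = 24+7 = 31
ES_Task 6 = max(EF_Task 3=15, EF_Task 5=31) = 31; EF_Task 6 = 31+2 = 33
Expected project duration μ = 33 hours. Critical path: Task 2 → Task 4 → Task 5 → Task 6.

Backward pass:
LF_Task 6 = 33; LS_Task 6 = 33−2 = 31
LF_Task 5 = LS_Task 6 = 31; LS_Task 5 = 31−7 = 24
LF_Task 4 = LS_Task 5 = 24; LS_Task 4 = 24−14 = 10
LF_Task 3 = LS_Task 6 = 31; LS_Task 3 = 31−5 = 26
LF_Task 2 = min(LS_Task 3=26, LS_Task 4=10) = 10; LS_Task 2 = 10−10 = 0
LF_Task 1 = LS_Task 3 = 26; LS_Task 1 = 26−2 = 24
Slack_Task 1 = LS_Task 1 − ES_Task 1 = 24 − 0 = 24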